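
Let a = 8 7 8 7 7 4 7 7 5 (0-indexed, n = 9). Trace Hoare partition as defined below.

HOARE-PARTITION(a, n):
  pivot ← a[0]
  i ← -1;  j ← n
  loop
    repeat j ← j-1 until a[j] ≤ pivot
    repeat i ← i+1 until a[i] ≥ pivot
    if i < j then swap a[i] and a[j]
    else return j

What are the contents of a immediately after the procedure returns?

5 7 7 7 7 4 7 8 8

pivot = a[0] = 8; i = -1, j = 9
j→8 (a[8]=5≤8), i→0 (a[0]=8≥8); i<j, swap → 5 7 8 7 7 4 7 7 8
j→7 (a[7]=7≤8), i→2 (a[2]=8≥8); i<j, swap → 5 7 7 7 7 4 7 8 8
j→6, i→7; i≥j, return j=6. a = 5 7 7 7 7 4 7 8 8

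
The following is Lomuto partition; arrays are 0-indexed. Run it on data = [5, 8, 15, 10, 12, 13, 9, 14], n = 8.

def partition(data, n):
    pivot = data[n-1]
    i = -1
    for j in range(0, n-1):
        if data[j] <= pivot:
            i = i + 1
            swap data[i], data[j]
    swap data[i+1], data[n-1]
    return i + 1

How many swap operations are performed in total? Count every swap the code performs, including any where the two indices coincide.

pivot = data[7] = 14; i = -1
j=0: data[0]=5 ≤ 14 → i=0, swap data[0],data[0] (no change) → [5, 8, 15, 10, 12, 13, 9, 14]
j=1: data[1]=8 ≤ 14 → i=1, swap data[1],data[1] (no change) → [5, 8, 15, 10, 12, 13, 9, 14]
j=2: data[2]=15 > 14 → no swap
j=3: data[3]=10 ≤ 14 → i=2, swap data[2],data[3] → [5, 8, 10, 15, 12, 13, 9, 14]
j=4: data[4]=12 ≤ 14 → i=3, swap data[3],data[4] → [5, 8, 10, 12, 15, 13, 9, 14]
j=5: data[5]=13 ≤ 14 → i=4, swap data[4],data[5] → [5, 8, 10, 12, 13, 15, 9, 14]
j=6: data[6]=9 ≤ 14 → i=5, swap data[5],data[6] → [5, 8, 10, 12, 13, 9, 15, 14]
final swap data[6],data[7] → [5, 8, 10, 12, 13, 9, 14, 15]; return 6

7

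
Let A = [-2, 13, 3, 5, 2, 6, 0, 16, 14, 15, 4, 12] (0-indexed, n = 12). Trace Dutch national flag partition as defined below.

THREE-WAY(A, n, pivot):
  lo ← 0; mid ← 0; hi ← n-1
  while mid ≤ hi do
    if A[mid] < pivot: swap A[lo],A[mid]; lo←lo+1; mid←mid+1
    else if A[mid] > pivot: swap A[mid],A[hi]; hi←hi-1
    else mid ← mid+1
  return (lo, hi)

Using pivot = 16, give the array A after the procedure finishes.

[-2, 13, 3, 5, 2, 6, 0, 14, 15, 4, 12, 16]

lo=0 mid=0 hi=11
-2<16: swap(0,0), lo=1 mid=1 ⇒ [-2, 13, 3, 5, 2, 6, 0, 16, 14, 15, 4, 12]
13<16: swap(1,1), lo=2 mid=2 ⇒ [-2, 13, 3, 5, 2, 6, 0, 16, 14, 15, 4, 12]
3<16: swap(2,2), lo=3 mid=3 ⇒ [-2, 13, 3, 5, 2, 6, 0, 16, 14, 15, 4, 12]
5<16: swap(3,3), lo=4 mid=4 ⇒ [-2, 13, 3, 5, 2, 6, 0, 16, 14, 15, 4, 12]
2<16: swap(4,4), lo=5 mid=5 ⇒ [-2, 13, 3, 5, 2, 6, 0, 16, 14, 15, 4, 12]
6<16: swap(5,5), lo=6 mid=6 ⇒ [-2, 13, 3, 5, 2, 6, 0, 16, 14, 15, 4, 12]
0<16: swap(6,6), lo=7 mid=7 ⇒ [-2, 13, 3, 5, 2, 6, 0, 16, 14, 15, 4, 12]
16=16: mid=8
14<16: swap(7,8), lo=8 mid=9 ⇒ [-2, 13, 3, 5, 2, 6, 0, 14, 16, 15, 4, 12]
15<16: swap(8,9), lo=9 mid=10 ⇒ [-2, 13, 3, 5, 2, 6, 0, 14, 15, 16, 4, 12]
4<16: swap(9,10), lo=10 mid=11 ⇒ [-2, 13, 3, 5, 2, 6, 0, 14, 15, 4, 16, 12]
12<16: swap(10,11), lo=11 mid=12 ⇒ [-2, 13, 3, 5, 2, 6, 0, 14, 15, 4, 12, 16]
done. lo=11 hi=11; A=[-2, 13, 3, 5, 2, 6, 0, 14, 15, 4, 12, 16]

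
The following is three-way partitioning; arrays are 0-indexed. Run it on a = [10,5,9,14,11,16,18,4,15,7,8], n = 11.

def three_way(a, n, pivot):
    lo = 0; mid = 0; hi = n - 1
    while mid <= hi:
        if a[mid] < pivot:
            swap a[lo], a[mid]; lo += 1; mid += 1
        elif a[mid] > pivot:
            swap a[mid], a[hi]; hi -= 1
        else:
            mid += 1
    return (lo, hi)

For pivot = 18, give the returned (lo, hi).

(10, 10)

lo=0 mid=0 hi=10
10<18: swap(0,0), lo=1 mid=1 ⇒ [10,5,9,14,11,16,18,4,15,7,8]
5<18: swap(1,1), lo=2 mid=2 ⇒ [10,5,9,14,11,16,18,4,15,7,8]
9<18: swap(2,2), lo=3 mid=3 ⇒ [10,5,9,14,11,16,18,4,15,7,8]
14<18: swap(3,3), lo=4 mid=4 ⇒ [10,5,9,14,11,16,18,4,15,7,8]
11<18: swap(4,4), lo=5 mid=5 ⇒ [10,5,9,14,11,16,18,4,15,7,8]
16<18: swap(5,5), lo=6 mid=6 ⇒ [10,5,9,14,11,16,18,4,15,7,8]
18=18: mid=7
4<18: swap(6,7), lo=7 mid=8 ⇒ [10,5,9,14,11,16,4,18,15,7,8]
15<18: swap(7,8), lo=8 mid=9 ⇒ [10,5,9,14,11,16,4,15,18,7,8]
7<18: swap(8,9), lo=9 mid=10 ⇒ [10,5,9,14,11,16,4,15,7,18,8]
8<18: swap(9,10), lo=10 mid=11 ⇒ [10,5,9,14,11,16,4,15,7,8,18]
done. lo=10 hi=10; a=[10,5,9,14,11,16,4,15,7,8,18]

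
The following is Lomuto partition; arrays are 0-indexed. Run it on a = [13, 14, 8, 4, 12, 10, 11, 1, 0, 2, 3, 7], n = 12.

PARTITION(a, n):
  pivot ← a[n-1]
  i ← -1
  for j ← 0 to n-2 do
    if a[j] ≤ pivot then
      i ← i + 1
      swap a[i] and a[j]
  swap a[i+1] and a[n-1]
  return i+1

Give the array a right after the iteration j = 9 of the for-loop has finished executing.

[4, 1, 0, 2, 12, 10, 11, 14, 8, 13, 3, 7]

pivot = a[11] = 7; i = -1
j=0: a[0]=13 > 7 → no swap
j=1: a[1]=14 > 7 → no swap
j=2: a[2]=8 > 7 → no swap
j=3: a[3]=4 ≤ 7 → i=0, swap a[0],a[3] → [4, 14, 8, 13, 12, 10, 11, 1, 0, 2, 3, 7]
j=4: a[4]=12 > 7 → no swap
j=5: a[5]=10 > 7 → no swap
j=6: a[6]=11 > 7 → no swap
j=7: a[7]=1 ≤ 7 → i=1, swap a[1],a[7] → [4, 1, 8, 13, 12, 10, 11, 14, 0, 2, 3, 7]
j=8: a[8]=0 ≤ 7 → i=2, swap a[2],a[8] → [4, 1, 0, 13, 12, 10, 11, 14, 8, 2, 3, 7]
j=9: a[9]=2 ≤ 7 → i=3, swap a[3],a[9] → [4, 1, 0, 2, 12, 10, 11, 14, 8, 13, 3, 7]
(after j=9) a = [4, 1, 0, 2, 12, 10, 11, 14, 8, 13, 3, 7]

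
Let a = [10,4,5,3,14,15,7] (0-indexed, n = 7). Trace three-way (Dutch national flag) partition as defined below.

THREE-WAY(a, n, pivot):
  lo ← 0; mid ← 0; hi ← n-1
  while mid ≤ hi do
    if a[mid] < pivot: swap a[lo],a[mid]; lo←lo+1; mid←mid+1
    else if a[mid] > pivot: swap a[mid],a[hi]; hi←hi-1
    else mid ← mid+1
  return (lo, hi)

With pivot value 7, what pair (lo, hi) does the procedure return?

pivot = 7; lo=0, mid=0, hi=6
a[mid]=10>7: swap a[0],a[6]; hi=5 → [7,4,5,3,14,15,10]
a[mid]=7=7: mid=1
a[mid]=4<7: swap a[0],a[1]; lo=1,mid=2 → [4,7,5,3,14,15,10]
a[mid]=5<7: swap a[1],a[2]; lo=2,mid=3 → [4,5,7,3,14,15,10]
a[mid]=3<7: swap a[2],a[3]; lo=3,mid=4 → [4,5,3,7,14,15,10]
a[mid]=14>7: swap a[4],a[5]; hi=4 → [4,5,3,7,15,14,10]
a[mid]=15>7: swap a[4],a[4]; hi=3 → [4,5,3,7,15,14,10]
end: lo=3, hi=3; a = [4,5,3,7,15,14,10]

(3, 3)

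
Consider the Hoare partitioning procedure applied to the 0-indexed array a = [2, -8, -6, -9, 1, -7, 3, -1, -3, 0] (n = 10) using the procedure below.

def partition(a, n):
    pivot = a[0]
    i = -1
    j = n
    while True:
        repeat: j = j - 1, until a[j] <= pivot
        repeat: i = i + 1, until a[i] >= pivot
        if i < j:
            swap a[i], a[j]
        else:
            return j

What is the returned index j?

7

pivot = a[0] = 2; i = -1, j = 10
j→9 (a[9]=0≤2), i→0 (a[0]=2≥2); i<j, swap → [0, -8, -6, -9, 1, -7, 3, -1, -3, 2]
j→8 (a[8]=-3≤2), i→6 (a[6]=3≥2); i<j, swap → [0, -8, -6, -9, 1, -7, -3, -1, 3, 2]
j→7, i→8; i≥j, return j=7. a = [0, -8, -6, -9, 1, -7, -3, -1, 3, 2]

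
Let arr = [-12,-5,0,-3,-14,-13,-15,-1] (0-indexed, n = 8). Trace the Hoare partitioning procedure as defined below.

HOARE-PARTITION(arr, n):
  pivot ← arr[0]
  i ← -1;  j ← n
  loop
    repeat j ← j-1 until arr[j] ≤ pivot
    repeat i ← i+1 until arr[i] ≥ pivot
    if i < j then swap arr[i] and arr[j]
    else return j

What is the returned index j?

2

pivot = arr[0] = -12; i = -1, j = 8
j→6 (arr[6]=-15≤-12), i→0 (arr[0]=-12≥-12); i<j, swap → [-15,-5,0,-3,-14,-13,-12,-1]
j→5 (arr[5]=-13≤-12), i→1 (arr[1]=-5≥-12); i<j, swap → [-15,-13,0,-3,-14,-5,-12,-1]
j→4 (arr[4]=-14≤-12), i→2 (arr[2]=0≥-12); i<j, swap → [-15,-13,-14,-3,0,-5,-12,-1]
j→2, i→3; i≥j, return j=2. arr = [-15,-13,-14,-3,0,-5,-12,-1]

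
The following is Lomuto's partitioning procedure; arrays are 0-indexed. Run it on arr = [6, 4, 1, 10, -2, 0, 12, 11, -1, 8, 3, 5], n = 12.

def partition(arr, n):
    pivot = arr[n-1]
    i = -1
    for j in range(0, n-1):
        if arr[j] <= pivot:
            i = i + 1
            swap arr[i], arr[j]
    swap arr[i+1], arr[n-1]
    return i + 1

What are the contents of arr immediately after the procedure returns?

[4, 1, -2, 0, -1, 3, 5, 11, 6, 8, 10, 12]

pivot=5, i=-1
j=0: 6>5, skip
j=1: 4≤5, i=0, swap(0,1) ⇒ [4, 6, 1, 10, -2, 0, 12, 11, -1, 8, 3, 5]
j=2: 1≤5, i=1, swap(1,2) ⇒ [4, 1, 6, 10, -2, 0, 12, 11, -1, 8, 3, 5]
j=3: 10>5, skip
j=4: -2≤5, i=2, swap(2,4) ⇒ [4, 1, -2, 10, 6, 0, 12, 11, -1, 8, 3, 5]
j=5: 0≤5, i=3, swap(3,5) ⇒ [4, 1, -2, 0, 6, 10, 12, 11, -1, 8, 3, 5]
j=6: 12>5, skip
j=7: 11>5, skip
j=8: -1≤5, i=4, swap(4,8) ⇒ [4, 1, -2, 0, -1, 10, 12, 11, 6, 8, 3, 5]
j=9: 8>5, skip
j=10: 3≤5, i=5, swap(5,10) ⇒ [4, 1, -2, 0, -1, 3, 12, 11, 6, 8, 10, 5]
swap(6,11) ⇒ [4, 1, -2, 0, -1, 3, 5, 11, 6, 8, 10, 12]; return 6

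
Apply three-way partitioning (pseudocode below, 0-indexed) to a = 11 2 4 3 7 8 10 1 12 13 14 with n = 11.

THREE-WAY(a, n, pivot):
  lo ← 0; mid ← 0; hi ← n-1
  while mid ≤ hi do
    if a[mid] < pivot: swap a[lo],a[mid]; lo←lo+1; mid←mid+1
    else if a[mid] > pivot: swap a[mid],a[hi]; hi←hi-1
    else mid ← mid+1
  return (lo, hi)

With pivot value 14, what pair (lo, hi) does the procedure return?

pivot = 14; lo=0, mid=0, hi=10
a[mid]=11<14: swap a[0],a[0]; lo=1,mid=1 → 11 2 4 3 7 8 10 1 12 13 14
a[mid]=2<14: swap a[1],a[1]; lo=2,mid=2 → 11 2 4 3 7 8 10 1 12 13 14
a[mid]=4<14: swap a[2],a[2]; lo=3,mid=3 → 11 2 4 3 7 8 10 1 12 13 14
a[mid]=3<14: swap a[3],a[3]; lo=4,mid=4 → 11 2 4 3 7 8 10 1 12 13 14
a[mid]=7<14: swap a[4],a[4]; lo=5,mid=5 → 11 2 4 3 7 8 10 1 12 13 14
a[mid]=8<14: swap a[5],a[5]; lo=6,mid=6 → 11 2 4 3 7 8 10 1 12 13 14
a[mid]=10<14: swap a[6],a[6]; lo=7,mid=7 → 11 2 4 3 7 8 10 1 12 13 14
a[mid]=1<14: swap a[7],a[7]; lo=8,mid=8 → 11 2 4 3 7 8 10 1 12 13 14
a[mid]=12<14: swap a[8],a[8]; lo=9,mid=9 → 11 2 4 3 7 8 10 1 12 13 14
a[mid]=13<14: swap a[9],a[9]; lo=10,mid=10 → 11 2 4 3 7 8 10 1 12 13 14
a[mid]=14=14: mid=11
end: lo=10, hi=10; a = 11 2 4 3 7 8 10 1 12 13 14

(10, 10)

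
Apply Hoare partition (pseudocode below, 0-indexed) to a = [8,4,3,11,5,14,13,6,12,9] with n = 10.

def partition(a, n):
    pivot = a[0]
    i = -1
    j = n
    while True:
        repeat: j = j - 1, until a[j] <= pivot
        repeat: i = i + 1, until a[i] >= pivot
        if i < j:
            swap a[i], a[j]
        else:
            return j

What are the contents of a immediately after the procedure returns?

pivot=8
j stops at 7 (6), i stops at 0 (8); swap ⇒ [6,4,3,11,5,14,13,8,12,9]
j stops at 4 (5), i stops at 3 (11); swap ⇒ [6,4,3,5,11,14,13,8,12,9]
j stops at 3, i stops at 4; i≥j ⇒ return 3. a=[6,4,3,5,11,14,13,8,12,9]

[6,4,3,5,11,14,13,8,12,9]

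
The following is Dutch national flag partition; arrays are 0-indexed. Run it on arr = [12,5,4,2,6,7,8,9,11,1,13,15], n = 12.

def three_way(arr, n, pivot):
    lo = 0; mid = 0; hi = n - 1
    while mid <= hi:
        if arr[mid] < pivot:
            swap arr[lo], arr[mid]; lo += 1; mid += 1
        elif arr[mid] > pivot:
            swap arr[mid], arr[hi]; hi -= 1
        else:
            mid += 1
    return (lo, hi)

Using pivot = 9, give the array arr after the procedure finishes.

lo=0 mid=0 hi=11
12>9: swap(0,11), hi=10 ⇒ [15,5,4,2,6,7,8,9,11,1,13,12]
15>9: swap(0,10), hi=9 ⇒ [13,5,4,2,6,7,8,9,11,1,15,12]
13>9: swap(0,9), hi=8 ⇒ [1,5,4,2,6,7,8,9,11,13,15,12]
1<9: swap(0,0), lo=1 mid=1 ⇒ [1,5,4,2,6,7,8,9,11,13,15,12]
5<9: swap(1,1), lo=2 mid=2 ⇒ [1,5,4,2,6,7,8,9,11,13,15,12]
4<9: swap(2,2), lo=3 mid=3 ⇒ [1,5,4,2,6,7,8,9,11,13,15,12]
2<9: swap(3,3), lo=4 mid=4 ⇒ [1,5,4,2,6,7,8,9,11,13,15,12]
6<9: swap(4,4), lo=5 mid=5 ⇒ [1,5,4,2,6,7,8,9,11,13,15,12]
7<9: swap(5,5), lo=6 mid=6 ⇒ [1,5,4,2,6,7,8,9,11,13,15,12]
8<9: swap(6,6), lo=7 mid=7 ⇒ [1,5,4,2,6,7,8,9,11,13,15,12]
9=9: mid=8
11>9: swap(8,8), hi=7 ⇒ [1,5,4,2,6,7,8,9,11,13,15,12]
done. lo=7 hi=7; arr=[1,5,4,2,6,7,8,9,11,13,15,12]

[1,5,4,2,6,7,8,9,11,13,15,12]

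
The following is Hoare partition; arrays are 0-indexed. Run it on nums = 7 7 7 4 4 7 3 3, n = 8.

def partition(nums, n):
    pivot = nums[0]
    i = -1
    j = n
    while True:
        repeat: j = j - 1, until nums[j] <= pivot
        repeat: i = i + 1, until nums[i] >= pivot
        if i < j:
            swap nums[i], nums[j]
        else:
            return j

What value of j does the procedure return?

4

pivot = nums[0] = 7; i = -1, j = 8
j→7 (nums[7]=3≤7), i→0 (nums[0]=7≥7); i<j, swap → 3 7 7 4 4 7 3 7
j→6 (nums[6]=3≤7), i→1 (nums[1]=7≥7); i<j, swap → 3 3 7 4 4 7 7 7
j→5 (nums[5]=7≤7), i→2 (nums[2]=7≥7); i<j, swap → 3 3 7 4 4 7 7 7
j→4, i→5; i≥j, return j=4. nums = 3 3 7 4 4 7 7 7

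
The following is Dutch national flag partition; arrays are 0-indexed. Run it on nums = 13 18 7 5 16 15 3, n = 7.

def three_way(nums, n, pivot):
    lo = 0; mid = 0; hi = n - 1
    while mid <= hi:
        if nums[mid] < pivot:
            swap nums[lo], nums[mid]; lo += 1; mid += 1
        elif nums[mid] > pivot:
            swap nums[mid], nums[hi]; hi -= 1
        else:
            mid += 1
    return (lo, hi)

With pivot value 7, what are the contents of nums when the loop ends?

lo=0 mid=0 hi=6
13>7: swap(0,6), hi=5 ⇒ 3 18 7 5 16 15 13
3<7: swap(0,0), lo=1 mid=1 ⇒ 3 18 7 5 16 15 13
18>7: swap(1,5), hi=4 ⇒ 3 15 7 5 16 18 13
15>7: swap(1,4), hi=3 ⇒ 3 16 7 5 15 18 13
16>7: swap(1,3), hi=2 ⇒ 3 5 7 16 15 18 13
5<7: swap(1,1), lo=2 mid=2 ⇒ 3 5 7 16 15 18 13
7=7: mid=3
done. lo=2 hi=2; nums=3 5 7 16 15 18 13

3 5 7 16 15 18 13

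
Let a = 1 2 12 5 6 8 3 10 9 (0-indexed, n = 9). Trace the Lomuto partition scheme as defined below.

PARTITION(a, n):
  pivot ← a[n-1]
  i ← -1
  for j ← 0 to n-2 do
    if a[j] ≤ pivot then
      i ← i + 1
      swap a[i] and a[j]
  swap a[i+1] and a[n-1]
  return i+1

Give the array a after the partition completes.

pivot=9, i=-1
j=0: 1≤9, i=0, swap(0,0) ⇒ 1 2 12 5 6 8 3 10 9
j=1: 2≤9, i=1, swap(1,1) ⇒ 1 2 12 5 6 8 3 10 9
j=2: 12>9, skip
j=3: 5≤9, i=2, swap(2,3) ⇒ 1 2 5 12 6 8 3 10 9
j=4: 6≤9, i=3, swap(3,4) ⇒ 1 2 5 6 12 8 3 10 9
j=5: 8≤9, i=4, swap(4,5) ⇒ 1 2 5 6 8 12 3 10 9
j=6: 3≤9, i=5, swap(5,6) ⇒ 1 2 5 6 8 3 12 10 9
j=7: 10>9, skip
swap(6,8) ⇒ 1 2 5 6 8 3 9 10 12; return 6

1 2 5 6 8 3 9 10 12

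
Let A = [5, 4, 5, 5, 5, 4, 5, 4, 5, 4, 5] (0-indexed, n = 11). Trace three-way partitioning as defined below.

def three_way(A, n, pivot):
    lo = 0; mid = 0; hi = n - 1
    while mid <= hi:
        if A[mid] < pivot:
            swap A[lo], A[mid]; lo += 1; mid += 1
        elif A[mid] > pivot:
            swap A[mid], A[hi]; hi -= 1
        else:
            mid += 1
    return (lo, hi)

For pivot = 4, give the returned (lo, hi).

pivot = 4; lo=0, mid=0, hi=10
A[mid]=5>4: swap A[0],A[10]; hi=9 → [5, 4, 5, 5, 5, 4, 5, 4, 5, 4, 5]
A[mid]=5>4: swap A[0],A[9]; hi=8 → [4, 4, 5, 5, 5, 4, 5, 4, 5, 5, 5]
A[mid]=4=4: mid=1
A[mid]=4=4: mid=2
A[mid]=5>4: swap A[2],A[8]; hi=7 → [4, 4, 5, 5, 5, 4, 5, 4, 5, 5, 5]
A[mid]=5>4: swap A[2],A[7]; hi=6 → [4, 4, 4, 5, 5, 4, 5, 5, 5, 5, 5]
A[mid]=4=4: mid=3
A[mid]=5>4: swap A[3],A[6]; hi=5 → [4, 4, 4, 5, 5, 4, 5, 5, 5, 5, 5]
A[mid]=5>4: swap A[3],A[5]; hi=4 → [4, 4, 4, 4, 5, 5, 5, 5, 5, 5, 5]
A[mid]=4=4: mid=4
A[mid]=5>4: swap A[4],A[4]; hi=3 → [4, 4, 4, 4, 5, 5, 5, 5, 5, 5, 5]
end: lo=0, hi=3; A = [4, 4, 4, 4, 5, 5, 5, 5, 5, 5, 5]

(0, 3)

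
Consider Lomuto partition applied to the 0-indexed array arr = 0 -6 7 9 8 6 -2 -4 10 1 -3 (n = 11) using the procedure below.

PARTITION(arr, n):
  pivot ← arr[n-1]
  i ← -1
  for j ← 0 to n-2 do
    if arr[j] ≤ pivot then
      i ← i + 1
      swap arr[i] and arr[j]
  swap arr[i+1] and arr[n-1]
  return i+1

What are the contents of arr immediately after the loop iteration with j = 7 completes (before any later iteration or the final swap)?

pivot = arr[10] = -3; i = -1
j=0: arr[0]=0 > -3 → no swap
j=1: arr[1]=-6 ≤ -3 → i=0, swap arr[0],arr[1] → -6 0 7 9 8 6 -2 -4 10 1 -3
j=2: arr[2]=7 > -3 → no swap
j=3: arr[3]=9 > -3 → no swap
j=4: arr[4]=8 > -3 → no swap
j=5: arr[5]=6 > -3 → no swap
j=6: arr[6]=-2 > -3 → no swap
j=7: arr[7]=-4 ≤ -3 → i=1, swap arr[1],arr[7] → -6 -4 7 9 8 6 -2 0 10 1 -3
(after j=7) arr = -6 -4 7 9 8 6 -2 0 10 1 -3

-6 -4 7 9 8 6 -2 0 10 1 -3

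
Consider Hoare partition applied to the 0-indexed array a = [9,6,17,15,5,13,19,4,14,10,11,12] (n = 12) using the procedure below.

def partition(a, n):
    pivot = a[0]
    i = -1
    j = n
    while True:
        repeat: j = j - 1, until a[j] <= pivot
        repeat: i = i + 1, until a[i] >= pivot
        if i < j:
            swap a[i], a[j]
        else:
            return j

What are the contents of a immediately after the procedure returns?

pivot=9
j stops at 7 (4), i stops at 0 (9); swap ⇒ [4,6,17,15,5,13,19,9,14,10,11,12]
j stops at 4 (5), i stops at 2 (17); swap ⇒ [4,6,5,15,17,13,19,9,14,10,11,12]
j stops at 2, i stops at 3; i≥j ⇒ return 2. a=[4,6,5,15,17,13,19,9,14,10,11,12]

[4,6,5,15,17,13,19,9,14,10,11,12]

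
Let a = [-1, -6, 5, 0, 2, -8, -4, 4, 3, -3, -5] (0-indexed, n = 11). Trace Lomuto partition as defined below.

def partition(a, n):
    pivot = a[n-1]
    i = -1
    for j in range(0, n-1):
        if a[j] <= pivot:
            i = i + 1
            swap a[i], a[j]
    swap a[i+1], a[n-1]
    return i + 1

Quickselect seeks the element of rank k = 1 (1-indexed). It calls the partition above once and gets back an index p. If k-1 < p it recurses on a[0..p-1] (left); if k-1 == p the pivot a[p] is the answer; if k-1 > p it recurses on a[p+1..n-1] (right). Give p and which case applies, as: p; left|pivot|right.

pivot=-5, i=-1
j=0: -1>-5, skip
j=1: -6≤-5, i=0, swap(0,1) ⇒ [-6, -1, 5, 0, 2, -8, -4, 4, 3, -3, -5]
j=2: 5>-5, skip
j=3: 0>-5, skip
j=4: 2>-5, skip
j=5: -8≤-5, i=1, swap(1,5) ⇒ [-6, -8, 5, 0, 2, -1, -4, 4, 3, -3, -5]
j=6: -4>-5, skip
j=7: 4>-5, skip
j=8: 3>-5, skip
j=9: -3>-5, skip
swap(2,10) ⇒ [-6, -8, -5, 0, 2, -1, -4, 4, 3, -3, 5]; return 2
p = 2; k-1 = 0 < 2 ⇒ left

2; left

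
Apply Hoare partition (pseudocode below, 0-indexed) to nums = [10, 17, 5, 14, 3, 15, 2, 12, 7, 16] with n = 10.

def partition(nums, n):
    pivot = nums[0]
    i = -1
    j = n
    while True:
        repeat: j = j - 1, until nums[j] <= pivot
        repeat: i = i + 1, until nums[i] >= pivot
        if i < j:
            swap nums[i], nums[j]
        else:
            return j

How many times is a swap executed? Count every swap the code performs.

3

pivot = nums[0] = 10; i = -1, j = 10
j→8 (nums[8]=7≤10), i→0 (nums[0]=10≥10); i<j, swap → [7, 17, 5, 14, 3, 15, 2, 12, 10, 16]
j→6 (nums[6]=2≤10), i→1 (nums[1]=17≥10); i<j, swap → [7, 2, 5, 14, 3, 15, 17, 12, 10, 16]
j→4 (nums[4]=3≤10), i→3 (nums[3]=14≥10); i<j, swap → [7, 2, 5, 3, 14, 15, 17, 12, 10, 16]
j→3, i→4; i≥j, return j=3. nums = [7, 2, 5, 3, 14, 15, 17, 12, 10, 16]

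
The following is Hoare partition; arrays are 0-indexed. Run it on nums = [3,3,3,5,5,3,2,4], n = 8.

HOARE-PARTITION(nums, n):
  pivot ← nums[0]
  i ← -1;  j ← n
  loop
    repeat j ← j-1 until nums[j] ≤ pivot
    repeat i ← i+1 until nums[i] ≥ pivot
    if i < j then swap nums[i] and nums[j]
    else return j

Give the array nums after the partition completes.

pivot = nums[0] = 3; i = -1, j = 8
j→6 (nums[6]=2≤3), i→0 (nums[0]=3≥3); i<j, swap → [2,3,3,5,5,3,3,4]
j→5 (nums[5]=3≤3), i→1 (nums[1]=3≥3); i<j, swap → [2,3,3,5,5,3,3,4]
j→2, i→2; i≥j, return j=2. nums = [2,3,3,5,5,3,3,4]

[2,3,3,5,5,3,3,4]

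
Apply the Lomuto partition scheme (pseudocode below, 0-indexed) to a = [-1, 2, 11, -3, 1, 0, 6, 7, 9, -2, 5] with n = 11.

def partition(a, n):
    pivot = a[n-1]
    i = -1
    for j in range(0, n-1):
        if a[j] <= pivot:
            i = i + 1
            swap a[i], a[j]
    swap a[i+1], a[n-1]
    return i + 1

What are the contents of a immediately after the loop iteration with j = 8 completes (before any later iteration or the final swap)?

[-1, 2, -3, 1, 0, 11, 6, 7, 9, -2, 5]

pivot=5, i=-1
j=0: -1≤5, i=0, swap(0,0) ⇒ [-1, 2, 11, -3, 1, 0, 6, 7, 9, -2, 5]
j=1: 2≤5, i=1, swap(1,1) ⇒ [-1, 2, 11, -3, 1, 0, 6, 7, 9, -2, 5]
j=2: 11>5, skip
j=3: -3≤5, i=2, swap(2,3) ⇒ [-1, 2, -3, 11, 1, 0, 6, 7, 9, -2, 5]
j=4: 1≤5, i=3, swap(3,4) ⇒ [-1, 2, -3, 1, 11, 0, 6, 7, 9, -2, 5]
j=5: 0≤5, i=4, swap(4,5) ⇒ [-1, 2, -3, 1, 0, 11, 6, 7, 9, -2, 5]
j=6: 6>5, skip
j=7: 7>5, skip
j=8: 9>5, skip
(after j=8) a = [-1, 2, -3, 1, 0, 11, 6, 7, 9, -2, 5]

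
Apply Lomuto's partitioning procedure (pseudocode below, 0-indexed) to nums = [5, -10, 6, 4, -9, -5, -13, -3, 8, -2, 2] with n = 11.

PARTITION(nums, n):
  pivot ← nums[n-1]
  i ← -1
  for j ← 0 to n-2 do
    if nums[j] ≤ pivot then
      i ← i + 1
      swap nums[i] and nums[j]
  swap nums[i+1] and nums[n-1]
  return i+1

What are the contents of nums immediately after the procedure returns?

[-10, -9, -5, -13, -3, -2, 2, 5, 8, 6, 4]

pivot=2, i=-1
j=0: 5>2, skip
j=1: -10≤2, i=0, swap(0,1) ⇒ [-10, 5, 6, 4, -9, -5, -13, -3, 8, -2, 2]
j=2: 6>2, skip
j=3: 4>2, skip
j=4: -9≤2, i=1, swap(1,4) ⇒ [-10, -9, 6, 4, 5, -5, -13, -3, 8, -2, 2]
j=5: -5≤2, i=2, swap(2,5) ⇒ [-10, -9, -5, 4, 5, 6, -13, -3, 8, -2, 2]
j=6: -13≤2, i=3, swap(3,6) ⇒ [-10, -9, -5, -13, 5, 6, 4, -3, 8, -2, 2]
j=7: -3≤2, i=4, swap(4,7) ⇒ [-10, -9, -5, -13, -3, 6, 4, 5, 8, -2, 2]
j=8: 8>2, skip
j=9: -2≤2, i=5, swap(5,9) ⇒ [-10, -9, -5, -13, -3, -2, 4, 5, 8, 6, 2]
swap(6,10) ⇒ [-10, -9, -5, -13, -3, -2, 2, 5, 8, 6, 4]; return 6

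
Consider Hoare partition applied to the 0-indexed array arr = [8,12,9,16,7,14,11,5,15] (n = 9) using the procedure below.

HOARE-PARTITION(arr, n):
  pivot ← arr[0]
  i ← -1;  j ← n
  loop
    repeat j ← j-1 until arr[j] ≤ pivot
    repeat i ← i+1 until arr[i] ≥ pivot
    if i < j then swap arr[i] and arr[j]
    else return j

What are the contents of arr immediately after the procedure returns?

[5,7,9,16,12,14,11,8,15]

pivot = arr[0] = 8; i = -1, j = 9
j→7 (arr[7]=5≤8), i→0 (arr[0]=8≥8); i<j, swap → [5,12,9,16,7,14,11,8,15]
j→4 (arr[4]=7≤8), i→1 (arr[1]=12≥8); i<j, swap → [5,7,9,16,12,14,11,8,15]
j→1, i→2; i≥j, return j=1. arr = [5,7,9,16,12,14,11,8,15]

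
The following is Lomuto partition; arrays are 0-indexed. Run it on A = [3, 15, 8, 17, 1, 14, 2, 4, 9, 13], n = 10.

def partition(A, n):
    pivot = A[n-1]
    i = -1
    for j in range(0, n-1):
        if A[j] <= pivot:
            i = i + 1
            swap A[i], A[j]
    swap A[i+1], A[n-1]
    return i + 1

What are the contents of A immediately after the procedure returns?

pivot=13, i=-1
j=0: 3≤13, i=0, swap(0,0) ⇒ [3, 15, 8, 17, 1, 14, 2, 4, 9, 13]
j=1: 15>13, skip
j=2: 8≤13, i=1, swap(1,2) ⇒ [3, 8, 15, 17, 1, 14, 2, 4, 9, 13]
j=3: 17>13, skip
j=4: 1≤13, i=2, swap(2,4) ⇒ [3, 8, 1, 17, 15, 14, 2, 4, 9, 13]
j=5: 14>13, skip
j=6: 2≤13, i=3, swap(3,6) ⇒ [3, 8, 1, 2, 15, 14, 17, 4, 9, 13]
j=7: 4≤13, i=4, swap(4,7) ⇒ [3, 8, 1, 2, 4, 14, 17, 15, 9, 13]
j=8: 9≤13, i=5, swap(5,8) ⇒ [3, 8, 1, 2, 4, 9, 17, 15, 14, 13]
swap(6,9) ⇒ [3, 8, 1, 2, 4, 9, 13, 15, 14, 17]; return 6

[3, 8, 1, 2, 4, 9, 13, 15, 14, 17]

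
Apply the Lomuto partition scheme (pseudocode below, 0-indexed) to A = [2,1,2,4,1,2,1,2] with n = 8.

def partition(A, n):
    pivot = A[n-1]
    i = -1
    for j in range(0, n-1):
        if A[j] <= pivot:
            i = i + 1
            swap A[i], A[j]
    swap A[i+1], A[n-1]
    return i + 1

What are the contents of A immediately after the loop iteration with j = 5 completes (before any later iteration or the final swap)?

pivot = A[7] = 2; i = -1
j=0: A[0]=2 ≤ 2 → i=0, swap A[0],A[0] (no change) → [2,1,2,4,1,2,1,2]
j=1: A[1]=1 ≤ 2 → i=1, swap A[1],A[1] (no change) → [2,1,2,4,1,2,1,2]
j=2: A[2]=2 ≤ 2 → i=2, swap A[2],A[2] (no change) → [2,1,2,4,1,2,1,2]
j=3: A[3]=4 > 2 → no swap
j=4: A[4]=1 ≤ 2 → i=3, swap A[3],A[4] → [2,1,2,1,4,2,1,2]
j=5: A[5]=2 ≤ 2 → i=4, swap A[4],A[5] → [2,1,2,1,2,4,1,2]
(after j=5) A = [2,1,2,1,2,4,1,2]

[2,1,2,1,2,4,1,2]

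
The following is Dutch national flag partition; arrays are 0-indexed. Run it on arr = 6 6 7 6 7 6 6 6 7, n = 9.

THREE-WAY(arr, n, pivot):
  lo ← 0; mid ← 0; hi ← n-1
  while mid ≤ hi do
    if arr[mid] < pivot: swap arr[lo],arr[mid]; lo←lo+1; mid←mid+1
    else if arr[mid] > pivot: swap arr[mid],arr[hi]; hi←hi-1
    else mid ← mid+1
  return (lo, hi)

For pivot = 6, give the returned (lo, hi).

lo=0 mid=0 hi=8
6=6: mid=1
6=6: mid=2
7>6: swap(2,8), hi=7 ⇒ 6 6 7 6 7 6 6 6 7
7>6: swap(2,7), hi=6 ⇒ 6 6 6 6 7 6 6 7 7
6=6: mid=3
6=6: mid=4
7>6: swap(4,6), hi=5 ⇒ 6 6 6 6 6 6 7 7 7
6=6: mid=5
6=6: mid=6
done. lo=0 hi=5; arr=6 6 6 6 6 6 7 7 7

(0, 5)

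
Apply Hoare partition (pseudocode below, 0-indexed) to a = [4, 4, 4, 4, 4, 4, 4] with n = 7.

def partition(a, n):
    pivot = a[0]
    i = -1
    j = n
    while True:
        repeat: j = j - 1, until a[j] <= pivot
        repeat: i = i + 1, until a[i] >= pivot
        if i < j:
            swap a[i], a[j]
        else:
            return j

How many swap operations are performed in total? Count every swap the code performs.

pivot=4
j stops at 6 (4), i stops at 0 (4); swap ⇒ [4, 4, 4, 4, 4, 4, 4]
j stops at 5 (4), i stops at 1 (4); swap ⇒ [4, 4, 4, 4, 4, 4, 4]
j stops at 4 (4), i stops at 2 (4); swap ⇒ [4, 4, 4, 4, 4, 4, 4]
j stops at 3, i stops at 3; i≥j ⇒ return 3. a=[4, 4, 4, 4, 4, 4, 4]

3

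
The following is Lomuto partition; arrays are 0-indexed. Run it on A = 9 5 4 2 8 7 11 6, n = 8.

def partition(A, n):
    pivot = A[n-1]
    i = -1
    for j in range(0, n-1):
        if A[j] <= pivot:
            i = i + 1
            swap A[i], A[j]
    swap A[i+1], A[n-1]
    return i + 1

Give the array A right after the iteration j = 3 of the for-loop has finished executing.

pivot = A[7] = 6; i = -1
j=0: A[0]=9 > 6 → no swap
j=1: A[1]=5 ≤ 6 → i=0, swap A[0],A[1] → 5 9 4 2 8 7 11 6
j=2: A[2]=4 ≤ 6 → i=1, swap A[1],A[2] → 5 4 9 2 8 7 11 6
j=3: A[3]=2 ≤ 6 → i=2, swap A[2],A[3] → 5 4 2 9 8 7 11 6
(after j=3) A = 5 4 2 9 8 7 11 6

5 4 2 9 8 7 11 6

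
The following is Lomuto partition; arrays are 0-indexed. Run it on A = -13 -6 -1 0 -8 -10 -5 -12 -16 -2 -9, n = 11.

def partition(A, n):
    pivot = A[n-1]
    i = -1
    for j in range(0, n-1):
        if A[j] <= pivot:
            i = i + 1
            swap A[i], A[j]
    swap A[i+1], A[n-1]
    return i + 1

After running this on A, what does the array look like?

pivot = A[10] = -9; i = -1
j=0: A[0]=-13 ≤ -9 → i=0, swap A[0],A[0] (no change) → -13 -6 -1 0 -8 -10 -5 -12 -16 -2 -9
j=1: A[1]=-6 > -9 → no swap
j=2: A[2]=-1 > -9 → no swap
j=3: A[3]=0 > -9 → no swap
j=4: A[4]=-8 > -9 → no swap
j=5: A[5]=-10 ≤ -9 → i=1, swap A[1],A[5] → -13 -10 -1 0 -8 -6 -5 -12 -16 -2 -9
j=6: A[6]=-5 > -9 → no swap
j=7: A[7]=-12 ≤ -9 → i=2, swap A[2],A[7] → -13 -10 -12 0 -8 -6 -5 -1 -16 -2 -9
j=8: A[8]=-16 ≤ -9 → i=3, swap A[3],A[8] → -13 -10 -12 -16 -8 -6 -5 -1 0 -2 -9
j=9: A[9]=-2 > -9 → no swap
final swap A[4],A[10] → -13 -10 -12 -16 -9 -6 -5 -1 0 -2 -8; return 4

-13 -10 -12 -16 -9 -6 -5 -1 0 -2 -8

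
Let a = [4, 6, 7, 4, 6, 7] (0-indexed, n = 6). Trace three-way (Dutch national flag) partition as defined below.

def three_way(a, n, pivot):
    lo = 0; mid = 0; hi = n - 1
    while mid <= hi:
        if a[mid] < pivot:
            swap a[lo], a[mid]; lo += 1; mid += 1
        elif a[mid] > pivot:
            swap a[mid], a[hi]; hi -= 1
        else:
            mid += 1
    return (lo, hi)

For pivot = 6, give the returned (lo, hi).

pivot = 6; lo=0, mid=0, hi=5
a[mid]=4<6: swap a[0],a[0]; lo=1,mid=1 → [4, 6, 7, 4, 6, 7]
a[mid]=6=6: mid=2
a[mid]=7>6: swap a[2],a[5]; hi=4 → [4, 6, 7, 4, 6, 7]
a[mid]=7>6: swap a[2],a[4]; hi=3 → [4, 6, 6, 4, 7, 7]
a[mid]=6=6: mid=3
a[mid]=4<6: swap a[1],a[3]; lo=2,mid=4 → [4, 4, 6, 6, 7, 7]
end: lo=2, hi=3; a = [4, 4, 6, 6, 7, 7]

(2, 3)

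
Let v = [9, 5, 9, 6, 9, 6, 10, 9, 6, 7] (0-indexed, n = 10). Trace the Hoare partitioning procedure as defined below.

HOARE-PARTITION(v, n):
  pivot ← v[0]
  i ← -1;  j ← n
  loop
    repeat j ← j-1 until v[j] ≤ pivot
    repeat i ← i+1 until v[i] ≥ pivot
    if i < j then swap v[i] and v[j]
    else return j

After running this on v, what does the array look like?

[7, 5, 6, 6, 9, 6, 10, 9, 9, 9]

pivot=9
j stops at 9 (7), i stops at 0 (9); swap ⇒ [7, 5, 9, 6, 9, 6, 10, 9, 6, 9]
j stops at 8 (6), i stops at 2 (9); swap ⇒ [7, 5, 6, 6, 9, 6, 10, 9, 9, 9]
j stops at 7 (9), i stops at 4 (9); swap ⇒ [7, 5, 6, 6, 9, 6, 10, 9, 9, 9]
j stops at 5, i stops at 6; i≥j ⇒ return 5. v=[7, 5, 6, 6, 9, 6, 10, 9, 9, 9]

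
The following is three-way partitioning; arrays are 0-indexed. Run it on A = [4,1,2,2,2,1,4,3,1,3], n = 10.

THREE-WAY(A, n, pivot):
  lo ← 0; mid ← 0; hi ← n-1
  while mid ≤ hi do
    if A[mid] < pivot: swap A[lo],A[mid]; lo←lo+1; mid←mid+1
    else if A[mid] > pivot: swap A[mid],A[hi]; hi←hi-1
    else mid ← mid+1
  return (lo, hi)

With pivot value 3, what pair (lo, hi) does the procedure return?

(6, 7)

pivot = 3; lo=0, mid=0, hi=9
A[mid]=4>3: swap A[0],A[9]; hi=8 → [3,1,2,2,2,1,4,3,1,4]
A[mid]=3=3: mid=1
A[mid]=1<3: swap A[0],A[1]; lo=1,mid=2 → [1,3,2,2,2,1,4,3,1,4]
A[mid]=2<3: swap A[1],A[2]; lo=2,mid=3 → [1,2,3,2,2,1,4,3,1,4]
A[mid]=2<3: swap A[2],A[3]; lo=3,mid=4 → [1,2,2,3,2,1,4,3,1,4]
A[mid]=2<3: swap A[3],A[4]; lo=4,mid=5 → [1,2,2,2,3,1,4,3,1,4]
A[mid]=1<3: swap A[4],A[5]; lo=5,mid=6 → [1,2,2,2,1,3,4,3,1,4]
A[mid]=4>3: swap A[6],A[8]; hi=7 → [1,2,2,2,1,3,1,3,4,4]
A[mid]=1<3: swap A[5],A[6]; lo=6,mid=7 → [1,2,2,2,1,1,3,3,4,4]
A[mid]=3=3: mid=8
end: lo=6, hi=7; A = [1,2,2,2,1,1,3,3,4,4]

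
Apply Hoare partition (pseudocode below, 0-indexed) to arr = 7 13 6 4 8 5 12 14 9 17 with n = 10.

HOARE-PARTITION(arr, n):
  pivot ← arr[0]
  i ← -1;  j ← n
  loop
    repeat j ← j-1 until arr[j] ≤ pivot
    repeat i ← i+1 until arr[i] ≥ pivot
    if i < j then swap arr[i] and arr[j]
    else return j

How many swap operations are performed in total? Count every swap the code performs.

pivot = arr[0] = 7; i = -1, j = 10
j→5 (arr[5]=5≤7), i→0 (arr[0]=7≥7); i<j, swap → 5 13 6 4 8 7 12 14 9 17
j→3 (arr[3]=4≤7), i→1 (arr[1]=13≥7); i<j, swap → 5 4 6 13 8 7 12 14 9 17
j→2, i→3; i≥j, return j=2. arr = 5 4 6 13 8 7 12 14 9 17

2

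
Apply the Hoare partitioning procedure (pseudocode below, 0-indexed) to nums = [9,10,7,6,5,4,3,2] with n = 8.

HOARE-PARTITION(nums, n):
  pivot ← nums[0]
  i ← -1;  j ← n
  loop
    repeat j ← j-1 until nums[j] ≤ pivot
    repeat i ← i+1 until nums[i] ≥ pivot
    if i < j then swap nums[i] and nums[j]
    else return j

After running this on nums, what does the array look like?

pivot=9
j stops at 7 (2), i stops at 0 (9); swap ⇒ [2,10,7,6,5,4,3,9]
j stops at 6 (3), i stops at 1 (10); swap ⇒ [2,3,7,6,5,4,10,9]
j stops at 5, i stops at 6; i≥j ⇒ return 5. nums=[2,3,7,6,5,4,10,9]

[2,3,7,6,5,4,10,9]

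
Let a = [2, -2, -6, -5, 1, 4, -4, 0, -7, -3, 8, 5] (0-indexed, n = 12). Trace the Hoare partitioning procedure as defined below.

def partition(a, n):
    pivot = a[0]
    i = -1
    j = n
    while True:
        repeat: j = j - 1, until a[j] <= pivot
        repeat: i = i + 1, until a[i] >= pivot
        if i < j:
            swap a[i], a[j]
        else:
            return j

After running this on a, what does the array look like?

[-3, -2, -6, -5, 1, -7, -4, 0, 4, 2, 8, 5]

pivot=2
j stops at 9 (-3), i stops at 0 (2); swap ⇒ [-3, -2, -6, -5, 1, 4, -4, 0, -7, 2, 8, 5]
j stops at 8 (-7), i stops at 5 (4); swap ⇒ [-3, -2, -6, -5, 1, -7, -4, 0, 4, 2, 8, 5]
j stops at 7, i stops at 8; i≥j ⇒ return 7. a=[-3, -2, -6, -5, 1, -7, -4, 0, 4, 2, 8, 5]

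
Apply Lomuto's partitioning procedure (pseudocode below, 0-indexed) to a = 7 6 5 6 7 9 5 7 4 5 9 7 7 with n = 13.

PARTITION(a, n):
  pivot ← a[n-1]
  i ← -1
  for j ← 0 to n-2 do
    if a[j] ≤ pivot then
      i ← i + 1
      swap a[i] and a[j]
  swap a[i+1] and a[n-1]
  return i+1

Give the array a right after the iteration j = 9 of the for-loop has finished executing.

7 6 5 6 7 5 7 4 5 9 9 7 7

pivot = a[12] = 7; i = -1
j=0: a[0]=7 ≤ 7 → i=0, swap a[0],a[0] (no change) → 7 6 5 6 7 9 5 7 4 5 9 7 7
j=1: a[1]=6 ≤ 7 → i=1, swap a[1],a[1] (no change) → 7 6 5 6 7 9 5 7 4 5 9 7 7
j=2: a[2]=5 ≤ 7 → i=2, swap a[2],a[2] (no change) → 7 6 5 6 7 9 5 7 4 5 9 7 7
j=3: a[3]=6 ≤ 7 → i=3, swap a[3],a[3] (no change) → 7 6 5 6 7 9 5 7 4 5 9 7 7
j=4: a[4]=7 ≤ 7 → i=4, swap a[4],a[4] (no change) → 7 6 5 6 7 9 5 7 4 5 9 7 7
j=5: a[5]=9 > 7 → no swap
j=6: a[6]=5 ≤ 7 → i=5, swap a[5],a[6] → 7 6 5 6 7 5 9 7 4 5 9 7 7
j=7: a[7]=7 ≤ 7 → i=6, swap a[6],a[7] → 7 6 5 6 7 5 7 9 4 5 9 7 7
j=8: a[8]=4 ≤ 7 → i=7, swap a[7],a[8] → 7 6 5 6 7 5 7 4 9 5 9 7 7
j=9: a[9]=5 ≤ 7 → i=8, swap a[8],a[9] → 7 6 5 6 7 5 7 4 5 9 9 7 7
(after j=9) a = 7 6 5 6 7 5 7 4 5 9 9 7 7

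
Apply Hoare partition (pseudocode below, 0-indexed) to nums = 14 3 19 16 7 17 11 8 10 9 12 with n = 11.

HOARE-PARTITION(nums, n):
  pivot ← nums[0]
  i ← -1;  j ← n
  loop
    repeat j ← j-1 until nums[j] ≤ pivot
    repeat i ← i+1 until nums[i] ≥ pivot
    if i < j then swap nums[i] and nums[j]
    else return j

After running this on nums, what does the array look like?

pivot=14
j stops at 10 (12), i stops at 0 (14); swap ⇒ 12 3 19 16 7 17 11 8 10 9 14
j stops at 9 (9), i stops at 2 (19); swap ⇒ 12 3 9 16 7 17 11 8 10 19 14
j stops at 8 (10), i stops at 3 (16); swap ⇒ 12 3 9 10 7 17 11 8 16 19 14
j stops at 7 (8), i stops at 5 (17); swap ⇒ 12 3 9 10 7 8 11 17 16 19 14
j stops at 6, i stops at 7; i≥j ⇒ return 6. nums=12 3 9 10 7 8 11 17 16 19 14

12 3 9 10 7 8 11 17 16 19 14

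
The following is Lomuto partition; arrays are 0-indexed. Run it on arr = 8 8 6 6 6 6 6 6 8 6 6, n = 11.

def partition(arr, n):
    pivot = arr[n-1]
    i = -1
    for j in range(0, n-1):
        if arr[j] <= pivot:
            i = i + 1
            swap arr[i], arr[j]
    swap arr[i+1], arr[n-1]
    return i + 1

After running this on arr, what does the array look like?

6 6 6 6 6 6 6 6 8 8 8

pivot=6, i=-1
j=0: 8>6, skip
j=1: 8>6, skip
j=2: 6≤6, i=0, swap(0,2) ⇒ 6 8 8 6 6 6 6 6 8 6 6
j=3: 6≤6, i=1, swap(1,3) ⇒ 6 6 8 8 6 6 6 6 8 6 6
j=4: 6≤6, i=2, swap(2,4) ⇒ 6 6 6 8 8 6 6 6 8 6 6
j=5: 6≤6, i=3, swap(3,5) ⇒ 6 6 6 6 8 8 6 6 8 6 6
j=6: 6≤6, i=4, swap(4,6) ⇒ 6 6 6 6 6 8 8 6 8 6 6
j=7: 6≤6, i=5, swap(5,7) ⇒ 6 6 6 6 6 6 8 8 8 6 6
j=8: 8>6, skip
j=9: 6≤6, i=6, swap(6,9) ⇒ 6 6 6 6 6 6 6 8 8 8 6
swap(7,10) ⇒ 6 6 6 6 6 6 6 6 8 8 8; return 7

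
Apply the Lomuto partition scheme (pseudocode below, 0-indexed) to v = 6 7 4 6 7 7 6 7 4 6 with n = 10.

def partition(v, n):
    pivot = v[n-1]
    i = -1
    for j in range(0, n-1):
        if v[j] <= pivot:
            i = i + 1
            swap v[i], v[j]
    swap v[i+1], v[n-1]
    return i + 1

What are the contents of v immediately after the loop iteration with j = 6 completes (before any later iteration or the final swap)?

pivot = v[9] = 6; i = -1
j=0: v[0]=6 ≤ 6 → i=0, swap v[0],v[0] (no change) → 6 7 4 6 7 7 6 7 4 6
j=1: v[1]=7 > 6 → no swap
j=2: v[2]=4 ≤ 6 → i=1, swap v[1],v[2] → 6 4 7 6 7 7 6 7 4 6
j=3: v[3]=6 ≤ 6 → i=2, swap v[2],v[3] → 6 4 6 7 7 7 6 7 4 6
j=4: v[4]=7 > 6 → no swap
j=5: v[5]=7 > 6 → no swap
j=6: v[6]=6 ≤ 6 → i=3, swap v[3],v[6] → 6 4 6 6 7 7 7 7 4 6
(after j=6) v = 6 4 6 6 7 7 7 7 4 6

6 4 6 6 7 7 7 7 4 6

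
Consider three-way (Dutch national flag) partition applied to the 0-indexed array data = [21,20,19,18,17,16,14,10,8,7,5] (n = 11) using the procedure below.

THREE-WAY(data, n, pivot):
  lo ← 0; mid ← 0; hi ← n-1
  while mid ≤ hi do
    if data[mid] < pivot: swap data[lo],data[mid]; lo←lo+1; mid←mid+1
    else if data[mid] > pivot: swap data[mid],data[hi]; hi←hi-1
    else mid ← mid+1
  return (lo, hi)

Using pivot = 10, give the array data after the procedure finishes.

[5,7,8,10,16,14,17,18,19,20,21]

pivot = 10; lo=0, mid=0, hi=10
data[mid]=21>10: swap data[0],data[10]; hi=9 → [5,20,19,18,17,16,14,10,8,7,21]
data[mid]=5<10: swap data[0],data[0]; lo=1,mid=1 → [5,20,19,18,17,16,14,10,8,7,21]
data[mid]=20>10: swap data[1],data[9]; hi=8 → [5,7,19,18,17,16,14,10,8,20,21]
data[mid]=7<10: swap data[1],data[1]; lo=2,mid=2 → [5,7,19,18,17,16,14,10,8,20,21]
data[mid]=19>10: swap data[2],data[8]; hi=7 → [5,7,8,18,17,16,14,10,19,20,21]
data[mid]=8<10: swap data[2],data[2]; lo=3,mid=3 → [5,7,8,18,17,16,14,10,19,20,21]
data[mid]=18>10: swap data[3],data[7]; hi=6 → [5,7,8,10,17,16,14,18,19,20,21]
data[mid]=10=10: mid=4
data[mid]=17>10: swap data[4],data[6]; hi=5 → [5,7,8,10,14,16,17,18,19,20,21]
data[mid]=14>10: swap data[4],data[5]; hi=4 → [5,7,8,10,16,14,17,18,19,20,21]
data[mid]=16>10: swap data[4],data[4]; hi=3 → [5,7,8,10,16,14,17,18,19,20,21]
end: lo=3, hi=3; data = [5,7,8,10,16,14,17,18,19,20,21]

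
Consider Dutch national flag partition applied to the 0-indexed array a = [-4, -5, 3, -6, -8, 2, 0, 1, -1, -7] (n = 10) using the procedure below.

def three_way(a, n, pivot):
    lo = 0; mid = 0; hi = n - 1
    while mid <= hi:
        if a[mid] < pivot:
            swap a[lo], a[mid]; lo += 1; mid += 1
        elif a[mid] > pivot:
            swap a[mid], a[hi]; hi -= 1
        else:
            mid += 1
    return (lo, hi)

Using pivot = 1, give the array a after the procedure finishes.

[-4, -5, -7, -6, -8, -1, 0, 1, 2, 3]

lo=0 mid=0 hi=9
-4<1: swap(0,0), lo=1 mid=1 ⇒ [-4, -5, 3, -6, -8, 2, 0, 1, -1, -7]
-5<1: swap(1,1), lo=2 mid=2 ⇒ [-4, -5, 3, -6, -8, 2, 0, 1, -1, -7]
3>1: swap(2,9), hi=8 ⇒ [-4, -5, -7, -6, -8, 2, 0, 1, -1, 3]
-7<1: swap(2,2), lo=3 mid=3 ⇒ [-4, -5, -7, -6, -8, 2, 0, 1, -1, 3]
-6<1: swap(3,3), lo=4 mid=4 ⇒ [-4, -5, -7, -6, -8, 2, 0, 1, -1, 3]
-8<1: swap(4,4), lo=5 mid=5 ⇒ [-4, -5, -7, -6, -8, 2, 0, 1, -1, 3]
2>1: swap(5,8), hi=7 ⇒ [-4, -5, -7, -6, -8, -1, 0, 1, 2, 3]
-1<1: swap(5,5), lo=6 mid=6 ⇒ [-4, -5, -7, -6, -8, -1, 0, 1, 2, 3]
0<1: swap(6,6), lo=7 mid=7 ⇒ [-4, -5, -7, -6, -8, -1, 0, 1, 2, 3]
1=1: mid=8
done. lo=7 hi=7; a=[-4, -5, -7, -6, -8, -1, 0, 1, 2, 3]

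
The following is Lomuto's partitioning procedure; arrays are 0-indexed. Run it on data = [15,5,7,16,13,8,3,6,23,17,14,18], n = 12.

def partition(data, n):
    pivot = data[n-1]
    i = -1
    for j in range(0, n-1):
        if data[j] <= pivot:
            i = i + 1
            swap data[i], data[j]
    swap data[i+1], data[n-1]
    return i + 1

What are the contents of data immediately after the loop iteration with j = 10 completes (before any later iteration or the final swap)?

[15,5,7,16,13,8,3,6,17,14,23,18]

pivot=18, i=-1
j=0: 15≤18, i=0, swap(0,0) ⇒ [15,5,7,16,13,8,3,6,23,17,14,18]
j=1: 5≤18, i=1, swap(1,1) ⇒ [15,5,7,16,13,8,3,6,23,17,14,18]
j=2: 7≤18, i=2, swap(2,2) ⇒ [15,5,7,16,13,8,3,6,23,17,14,18]
j=3: 16≤18, i=3, swap(3,3) ⇒ [15,5,7,16,13,8,3,6,23,17,14,18]
j=4: 13≤18, i=4, swap(4,4) ⇒ [15,5,7,16,13,8,3,6,23,17,14,18]
j=5: 8≤18, i=5, swap(5,5) ⇒ [15,5,7,16,13,8,3,6,23,17,14,18]
j=6: 3≤18, i=6, swap(6,6) ⇒ [15,5,7,16,13,8,3,6,23,17,14,18]
j=7: 6≤18, i=7, swap(7,7) ⇒ [15,5,7,16,13,8,3,6,23,17,14,18]
j=8: 23>18, skip
j=9: 17≤18, i=8, swap(8,9) ⇒ [15,5,7,16,13,8,3,6,17,23,14,18]
j=10: 14≤18, i=9, swap(9,10) ⇒ [15,5,7,16,13,8,3,6,17,14,23,18]
(after j=10) data = [15,5,7,16,13,8,3,6,17,14,23,18]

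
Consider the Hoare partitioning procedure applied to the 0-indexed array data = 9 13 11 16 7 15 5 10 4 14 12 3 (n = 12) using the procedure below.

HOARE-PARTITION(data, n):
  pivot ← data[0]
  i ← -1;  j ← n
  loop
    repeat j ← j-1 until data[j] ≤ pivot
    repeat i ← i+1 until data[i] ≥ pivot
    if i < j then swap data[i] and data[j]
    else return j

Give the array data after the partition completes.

pivot = data[0] = 9; i = -1, j = 12
j→11 (data[11]=3≤9), i→0 (data[0]=9≥9); i<j, swap → 3 13 11 16 7 15 5 10 4 14 12 9
j→8 (data[8]=4≤9), i→1 (data[1]=13≥9); i<j, swap → 3 4 11 16 7 15 5 10 13 14 12 9
j→6 (data[6]=5≤9), i→2 (data[2]=11≥9); i<j, swap → 3 4 5 16 7 15 11 10 13 14 12 9
j→4 (data[4]=7≤9), i→3 (data[3]=16≥9); i<j, swap → 3 4 5 7 16 15 11 10 13 14 12 9
j→3, i→4; i≥j, return j=3. data = 3 4 5 7 16 15 11 10 13 14 12 9

3 4 5 7 16 15 11 10 13 14 12 9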